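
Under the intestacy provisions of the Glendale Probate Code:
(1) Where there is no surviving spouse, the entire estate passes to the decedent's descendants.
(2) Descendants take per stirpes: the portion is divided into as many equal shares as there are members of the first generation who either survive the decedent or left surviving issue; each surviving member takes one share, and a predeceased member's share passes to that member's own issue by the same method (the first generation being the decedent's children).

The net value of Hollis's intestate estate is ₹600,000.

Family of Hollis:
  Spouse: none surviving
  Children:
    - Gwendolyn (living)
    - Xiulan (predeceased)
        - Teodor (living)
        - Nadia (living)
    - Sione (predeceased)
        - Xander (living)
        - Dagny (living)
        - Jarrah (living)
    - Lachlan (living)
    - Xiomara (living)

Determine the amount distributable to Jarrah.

Jarrah receives ₹40,000.

The entire ₹600,000 passes to the descendants.
That amount (₹600,000) is divided into 5 shares of ₹120,000: Gwendolyn, Lachlan, and Xiomara each take ₹120,000; Xiulan's ₹120,000 share passes to Xiulan's issue; Sione's ₹120,000 share passes to Sione's issue.
Xiulan's share (₹120,000) is divided into 2 shares of ₹60,000: Teodor and Nadia each take ₹60,000.
Sione's share (₹120,000) is divided into 3 shares of ₹40,000: Xander, Dagny, and Jarrah each take ₹40,000.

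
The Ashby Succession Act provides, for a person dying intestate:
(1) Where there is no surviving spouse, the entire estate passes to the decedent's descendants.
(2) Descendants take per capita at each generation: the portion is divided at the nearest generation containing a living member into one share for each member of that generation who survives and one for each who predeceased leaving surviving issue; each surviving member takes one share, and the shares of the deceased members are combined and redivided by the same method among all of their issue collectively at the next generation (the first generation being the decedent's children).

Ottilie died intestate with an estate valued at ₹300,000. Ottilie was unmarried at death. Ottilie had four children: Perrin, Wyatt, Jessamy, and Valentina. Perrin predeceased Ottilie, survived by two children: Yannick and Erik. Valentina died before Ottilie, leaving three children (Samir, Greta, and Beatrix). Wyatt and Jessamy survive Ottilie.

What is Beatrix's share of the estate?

The entire ₹300,000 passes to the descendants.
That amount (₹300,000) is divided at the children's generation into 4 shares of ₹75,000. Wyatt and Jessamy each take ₹75,000. The 2 shares of the deceased (Perrin and Valentina) are combined into a pool of ₹150,000.
That pool (₹150,000) is divided at the grandchildren's generation equally among Yannick, Erik, Samir, Greta, and Beatrix: ₹30,000 each.

Beatrix receives ₹30,000.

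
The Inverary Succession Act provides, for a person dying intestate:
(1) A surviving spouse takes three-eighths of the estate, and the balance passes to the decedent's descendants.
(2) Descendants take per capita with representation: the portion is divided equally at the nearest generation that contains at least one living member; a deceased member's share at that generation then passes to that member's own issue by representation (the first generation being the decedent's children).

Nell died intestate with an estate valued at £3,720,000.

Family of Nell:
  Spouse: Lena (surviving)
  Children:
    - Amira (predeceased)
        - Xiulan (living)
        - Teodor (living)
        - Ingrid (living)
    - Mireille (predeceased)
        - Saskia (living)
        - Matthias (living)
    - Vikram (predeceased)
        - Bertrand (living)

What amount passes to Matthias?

Matthias receives £387,500.

Lena takes three-eighths of £3,720,000 = £1,395,000. The remaining £2,325,000 passes to the descendants.
No child survives, so the initial division is made at the grandchildren's generation.
The descendants' portion (£2,325,000) is divided into 6 shares of £387,500: Xiulan, Teodor, Ingrid, Saskia, Matthias, and Bertrand each take £387,500.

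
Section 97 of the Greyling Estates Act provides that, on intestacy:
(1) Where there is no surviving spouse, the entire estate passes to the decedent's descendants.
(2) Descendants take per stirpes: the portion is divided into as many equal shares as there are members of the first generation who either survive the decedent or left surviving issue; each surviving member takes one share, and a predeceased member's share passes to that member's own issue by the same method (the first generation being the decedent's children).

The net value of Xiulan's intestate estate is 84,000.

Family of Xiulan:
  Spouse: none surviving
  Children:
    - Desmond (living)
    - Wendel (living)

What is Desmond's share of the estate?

The entire 84,000 passes to the descendants.
That amount (84,000) is divided into 2 shares of 42,000: Desmond and Wendel each take 42,000.

Desmond receives 42,000.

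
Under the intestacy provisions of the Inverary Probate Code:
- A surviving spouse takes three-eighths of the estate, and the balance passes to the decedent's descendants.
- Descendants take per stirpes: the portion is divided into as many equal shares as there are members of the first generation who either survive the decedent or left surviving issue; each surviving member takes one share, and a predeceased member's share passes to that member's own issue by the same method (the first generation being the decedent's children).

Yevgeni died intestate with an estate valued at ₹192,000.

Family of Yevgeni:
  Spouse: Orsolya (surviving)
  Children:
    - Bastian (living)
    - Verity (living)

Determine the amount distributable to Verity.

Verity receives ₹60,000.

Orsolya takes three-eighths of ₹192,000 = ₹72,000. The remaining ₹120,000 passes to the descendants.
The descendants' portion (₹120,000) is divided into 2 shares of ₹60,000: Bastian and Verity each take ₹60,000.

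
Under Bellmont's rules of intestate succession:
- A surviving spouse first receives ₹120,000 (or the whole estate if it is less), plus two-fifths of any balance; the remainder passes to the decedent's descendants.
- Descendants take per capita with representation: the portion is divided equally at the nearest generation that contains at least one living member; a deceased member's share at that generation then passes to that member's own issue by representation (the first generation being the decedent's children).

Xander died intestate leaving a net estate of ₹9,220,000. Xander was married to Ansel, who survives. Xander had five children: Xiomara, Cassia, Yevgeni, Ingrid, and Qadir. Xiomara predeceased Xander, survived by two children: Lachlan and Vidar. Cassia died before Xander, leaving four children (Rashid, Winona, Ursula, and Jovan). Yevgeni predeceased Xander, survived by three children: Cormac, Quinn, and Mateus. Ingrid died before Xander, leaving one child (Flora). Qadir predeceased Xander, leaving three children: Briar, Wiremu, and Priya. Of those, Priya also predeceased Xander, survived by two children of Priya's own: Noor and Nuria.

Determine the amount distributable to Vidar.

Ansel first takes ₹120,000, leaving a balance of ₹9,100,000. Ansel then takes two-fifths of the balance (₹3,640,000), for a total of ₹3,760,000. The remaining ₹5,460,000 passes to the descendants.
No child survives, so the initial division is made at the grandchildren's generation.
The descendants' portion (₹5,460,000) is divided into 13 shares of ₹420,000: Lachlan, Vidar, Rashid, Winona, Ursula, Jovan, Cormac, Quinn, Mateus, Flora, Briar, and Wiremu each take ₹420,000; Priya's ₹420,000 share passes to Priya's issue.
Priya's share (₹420,000) is divided into 2 shares of ₹210,000: Noor and Nuria each take ₹210,000.

Vidar receives ₹420,000.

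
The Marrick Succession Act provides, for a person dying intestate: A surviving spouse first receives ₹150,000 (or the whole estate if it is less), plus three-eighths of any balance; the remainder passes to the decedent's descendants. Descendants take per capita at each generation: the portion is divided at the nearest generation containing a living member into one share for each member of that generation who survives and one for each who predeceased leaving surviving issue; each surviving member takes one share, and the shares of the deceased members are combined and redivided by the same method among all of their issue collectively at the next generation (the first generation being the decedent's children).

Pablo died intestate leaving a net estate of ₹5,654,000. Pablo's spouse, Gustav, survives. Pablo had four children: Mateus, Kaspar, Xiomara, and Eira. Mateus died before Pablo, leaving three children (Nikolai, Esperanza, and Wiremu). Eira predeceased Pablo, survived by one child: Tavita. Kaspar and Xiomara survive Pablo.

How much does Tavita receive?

Gustav first takes ₹150,000, leaving a balance of ₹5,504,000. Gustav then takes three-eighths of the balance (₹2,064,000), for a total of ₹2,214,000. The remaining ₹3,440,000 passes to the descendants.
The descendants' portion (₹3,440,000) is divided at the children's generation into 4 shares of ₹860,000. Kaspar and Xiomara each take ₹860,000. The 2 shares of the deceased (Mateus and Eira) are combined into a pool of ₹1,720,000.
That pool (₹1,720,000) is divided at the grandchildren's generation equally among Nikolai, Esperanza, Wiremu, and Tavita: ₹430,000 each.

Tavita receives ₹430,000.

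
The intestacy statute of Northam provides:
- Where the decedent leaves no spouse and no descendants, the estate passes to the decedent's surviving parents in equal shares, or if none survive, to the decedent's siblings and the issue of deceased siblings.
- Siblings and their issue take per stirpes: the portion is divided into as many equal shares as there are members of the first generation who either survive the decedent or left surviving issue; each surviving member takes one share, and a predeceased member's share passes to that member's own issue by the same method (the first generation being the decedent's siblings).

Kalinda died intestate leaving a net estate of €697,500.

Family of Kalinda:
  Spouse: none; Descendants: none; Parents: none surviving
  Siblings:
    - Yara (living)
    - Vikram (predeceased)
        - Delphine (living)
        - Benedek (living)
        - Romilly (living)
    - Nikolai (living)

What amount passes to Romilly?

Romilly receives €77,500.

The entire €697,500 passes to the siblings and their issue.
That amount (€697,500) is divided into 3 shares of €232,500: Yara and Nikolai each take €232,500; Vikram's €232,500 share passes to Vikram's issue.
Vikram's share (€232,500) is divided into 3 shares of €77,500: Delphine, Benedek, and Romilly each take €77,500.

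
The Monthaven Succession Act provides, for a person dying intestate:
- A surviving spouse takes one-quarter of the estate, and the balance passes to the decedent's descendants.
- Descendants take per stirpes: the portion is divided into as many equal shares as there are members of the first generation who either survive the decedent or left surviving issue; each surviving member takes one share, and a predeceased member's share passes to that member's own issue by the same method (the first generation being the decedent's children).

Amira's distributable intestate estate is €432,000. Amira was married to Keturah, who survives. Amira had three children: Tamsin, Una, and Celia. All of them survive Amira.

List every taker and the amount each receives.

Keturah takes one-quarter of €432,000 = €108,000. The remaining €324,000 passes to the descendants.
The descendants' portion (€324,000) is divided into 3 shares of €108,000: Tamsin, Una, and Celia each take €108,000.

Keturah: €108,000; Tamsin: €108,000; Una: €108,000; Celia: €108,000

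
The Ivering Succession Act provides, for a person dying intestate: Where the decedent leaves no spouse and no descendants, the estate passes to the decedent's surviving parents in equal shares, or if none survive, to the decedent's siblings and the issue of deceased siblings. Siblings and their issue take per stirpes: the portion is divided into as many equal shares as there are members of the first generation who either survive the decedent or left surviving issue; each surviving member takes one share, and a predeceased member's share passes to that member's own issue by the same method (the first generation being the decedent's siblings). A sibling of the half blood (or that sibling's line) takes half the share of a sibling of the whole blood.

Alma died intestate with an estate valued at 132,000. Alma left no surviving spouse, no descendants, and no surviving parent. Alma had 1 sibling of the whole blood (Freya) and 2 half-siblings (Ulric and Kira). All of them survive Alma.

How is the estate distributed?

The entire 132,000 passes to the siblings and their issue.
Counting each half-blood sibling's line as half a unit, there are 2 units in 132,000, so one unit is 66,000. Whole-blood lines (Freya) take 66,000 each; half-blood lines (Ulric and Kira) take 33,000 each.

Ulric: 33,000; Freya: 66,000; Kira: 33,000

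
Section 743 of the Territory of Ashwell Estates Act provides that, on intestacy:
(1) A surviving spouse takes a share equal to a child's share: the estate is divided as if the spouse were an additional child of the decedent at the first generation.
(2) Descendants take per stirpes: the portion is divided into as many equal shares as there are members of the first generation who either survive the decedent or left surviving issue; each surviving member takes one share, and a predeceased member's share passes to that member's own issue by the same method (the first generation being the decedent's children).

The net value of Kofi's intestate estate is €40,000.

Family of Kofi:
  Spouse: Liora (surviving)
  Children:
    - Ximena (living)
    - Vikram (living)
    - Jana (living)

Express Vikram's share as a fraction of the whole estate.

Vikram receives 1/4 of the estate.

The spouse counts as an additional share at the children's level, so there are 4 primary shares of €10,000. Liora takes one such share (€10,000).
The children's combined portion (€30,000) is divided into 3 shares of €10,000: Ximena, Vikram, and Jana each take €10,000.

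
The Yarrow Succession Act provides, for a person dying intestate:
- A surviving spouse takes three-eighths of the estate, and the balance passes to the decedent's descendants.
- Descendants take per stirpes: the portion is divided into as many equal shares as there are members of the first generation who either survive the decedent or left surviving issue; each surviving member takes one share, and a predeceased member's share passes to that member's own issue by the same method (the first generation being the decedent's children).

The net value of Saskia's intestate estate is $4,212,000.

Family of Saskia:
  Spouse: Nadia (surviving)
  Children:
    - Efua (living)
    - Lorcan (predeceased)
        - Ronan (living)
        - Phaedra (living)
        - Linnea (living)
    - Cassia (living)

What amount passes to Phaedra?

Nadia takes three-eighths of $4,212,000 = $1,579,500. The remaining $2,632,500 passes to the descendants.
The descendants' portion ($2,632,500) is divided into 3 shares of $877,500: Efua and Cassia each take $877,500; Lorcan's $877,500 share passes to Lorcan's issue.
Lorcan's share ($877,500) is divided into 3 shares of $292,500: Ronan, Phaedra, and Linnea each take $292,500.

Phaedra receives $292,500.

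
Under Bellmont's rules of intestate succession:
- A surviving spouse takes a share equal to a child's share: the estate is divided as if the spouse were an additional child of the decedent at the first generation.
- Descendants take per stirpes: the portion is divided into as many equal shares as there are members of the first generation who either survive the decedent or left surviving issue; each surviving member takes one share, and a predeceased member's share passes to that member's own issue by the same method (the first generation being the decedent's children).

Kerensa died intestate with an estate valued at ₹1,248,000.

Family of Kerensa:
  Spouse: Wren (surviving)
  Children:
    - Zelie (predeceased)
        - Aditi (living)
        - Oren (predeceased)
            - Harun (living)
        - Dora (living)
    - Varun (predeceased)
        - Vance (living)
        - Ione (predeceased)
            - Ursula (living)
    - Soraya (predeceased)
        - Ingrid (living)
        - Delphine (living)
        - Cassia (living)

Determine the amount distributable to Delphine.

The spouse counts as an additional share at the children's level, so there are 4 primary shares of ₹312,000. Wren takes one such share (₹312,000).
The children's combined portion (₹936,000) is divided into 3 shares of ₹312,000: Zelie's ₹312,000 share passes to Zelie's issue; Varun's ₹312,000 share passes to Varun's issue; Soraya's ₹312,000 share passes to Soraya's issue.
Zelie's share (₹312,000) is divided into 3 shares of ₹104,000: Aditi and Dora each take ₹104,000; Oren's ₹104,000 share passes to Oren's issue.
Oren's share (₹104,000) passes entirely to Harun.
Varun's share (₹312,000) is divided into 2 shares of ₹156,000: Vance takes ₹156,000; Ione's ₹156,000 share passes to Ione's issue.
Ione's share (₹156,000) passes entirely to Ursula.
Soraya's share (₹312,000) is divided into 3 shares of ₹104,000: Ingrid, Delphine, and Cassia each take ₹104,000.

Delphine receives ₹104,000.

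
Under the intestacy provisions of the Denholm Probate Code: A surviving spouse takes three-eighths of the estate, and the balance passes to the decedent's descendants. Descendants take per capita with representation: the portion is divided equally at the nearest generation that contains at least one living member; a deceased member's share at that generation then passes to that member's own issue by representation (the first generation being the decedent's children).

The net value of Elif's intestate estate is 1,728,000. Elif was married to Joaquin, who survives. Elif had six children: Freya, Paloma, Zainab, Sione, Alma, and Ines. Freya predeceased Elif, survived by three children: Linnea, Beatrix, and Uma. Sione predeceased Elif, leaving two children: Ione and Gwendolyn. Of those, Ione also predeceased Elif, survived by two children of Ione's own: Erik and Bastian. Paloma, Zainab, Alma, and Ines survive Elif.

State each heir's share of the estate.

Joaquin: 648,000; Linnea: 60,000; Beatrix: 60,000; Uma: 60,000; Paloma: 180,000; Zainab: 180,000; Erik: 45,000; Bastian: 45,000; Gwendolyn: 90,000; Alma: 180,000; Ines: 180,000

Joaquin takes three-eighths of 1,728,000 = 648,000. The remaining 1,080,000 passes to the descendants.
The descendants' portion (1,080,000) is divided into 6 shares of 180,000: Paloma, Zainab, Alma, and Ines each take 180,000; Freya's 180,000 share passes to Freya's issue; Sione's 180,000 share passes to Sione's issue.
Freya's share (180,000) is divided into 3 shares of 60,000: Linnea, Beatrix, and Uma each take 60,000.
Sione's share (180,000) is divided into 2 shares of 90,000: Gwendolyn takes 90,000; Ione's 90,000 share passes to Ione's issue.
Ione's share (90,000) is divided into 2 shares of 45,000: Erik and Bastian each take 45,000.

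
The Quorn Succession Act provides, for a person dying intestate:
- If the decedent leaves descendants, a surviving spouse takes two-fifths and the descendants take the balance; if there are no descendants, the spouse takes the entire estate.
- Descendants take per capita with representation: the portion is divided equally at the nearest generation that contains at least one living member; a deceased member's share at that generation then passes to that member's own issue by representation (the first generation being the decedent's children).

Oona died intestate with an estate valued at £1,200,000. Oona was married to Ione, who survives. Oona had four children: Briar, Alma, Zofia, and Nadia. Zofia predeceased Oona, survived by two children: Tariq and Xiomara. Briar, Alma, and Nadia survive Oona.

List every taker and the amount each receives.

Ione takes two-fifths of £1,200,000 = £480,000. The remaining £720,000 passes to the descendants.
The descendants' portion (£720,000) is divided into 4 shares of £180,000: Briar, Alma, and Nadia each take £180,000; Zofia's £180,000 share passes to Zofia's issue.
Zofia's share (£180,000) is divided into 2 shares of £90,000: Tariq and Xiomara each take £90,000.

Ione: £480,000; Briar: £180,000; Alma: £180,000; Tariq: £90,000; Xiomara: £90,000; Nadia: £180,000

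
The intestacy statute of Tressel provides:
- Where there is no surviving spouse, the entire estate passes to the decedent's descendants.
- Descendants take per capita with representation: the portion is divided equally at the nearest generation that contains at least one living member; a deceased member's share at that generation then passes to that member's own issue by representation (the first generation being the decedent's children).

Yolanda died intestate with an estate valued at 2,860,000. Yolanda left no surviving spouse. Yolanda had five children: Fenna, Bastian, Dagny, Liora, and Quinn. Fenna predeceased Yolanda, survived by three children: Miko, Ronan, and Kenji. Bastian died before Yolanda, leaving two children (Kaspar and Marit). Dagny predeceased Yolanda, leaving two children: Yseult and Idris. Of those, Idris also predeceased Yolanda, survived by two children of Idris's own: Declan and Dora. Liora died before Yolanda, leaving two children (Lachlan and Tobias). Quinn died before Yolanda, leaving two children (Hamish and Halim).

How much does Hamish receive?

The entire 2,860,000 passes to the descendants.
No child survives, so the initial division is made at the grandchildren's generation.
That amount (2,860,000) is divided into 11 shares of 260,000: Miko, Ronan, Kenji, Kaspar, Marit, Yseult, Lachlan, Tobias, Hamish, and Halim each take 260,000; Idris's 260,000 share passes to Idris's issue.
Idris's share (260,000) is divided into 2 shares of 130,000: Declan and Dora each take 130,000.

Hamish receives 260,000.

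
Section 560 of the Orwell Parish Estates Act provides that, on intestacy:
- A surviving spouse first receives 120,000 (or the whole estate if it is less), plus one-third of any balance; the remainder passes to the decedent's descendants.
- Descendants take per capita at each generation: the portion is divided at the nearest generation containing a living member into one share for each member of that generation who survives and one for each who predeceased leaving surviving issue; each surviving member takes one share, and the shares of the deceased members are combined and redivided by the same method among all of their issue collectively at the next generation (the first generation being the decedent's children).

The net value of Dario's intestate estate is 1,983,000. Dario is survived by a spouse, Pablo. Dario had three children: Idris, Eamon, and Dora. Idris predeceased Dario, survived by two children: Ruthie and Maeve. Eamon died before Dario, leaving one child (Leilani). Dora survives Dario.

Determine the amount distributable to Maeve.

Pablo first takes 120,000, leaving a balance of 1,863,000. Pablo then takes one-third of the balance (621,000), for a total of 741,000. The remaining 1,242,000 passes to the descendants.
The descendants' portion (1,242,000) is divided at the children's generation into 3 shares of 414,000. Dora takes 414,000. The 2 shares of the deceased (Idris and Eamon) are combined into a pool of 828,000.
That pool (828,000) is divided at the grandchildren's generation equally among Ruthie, Maeve, and Leilani: 276,000 each.

Maeve receives 276,000.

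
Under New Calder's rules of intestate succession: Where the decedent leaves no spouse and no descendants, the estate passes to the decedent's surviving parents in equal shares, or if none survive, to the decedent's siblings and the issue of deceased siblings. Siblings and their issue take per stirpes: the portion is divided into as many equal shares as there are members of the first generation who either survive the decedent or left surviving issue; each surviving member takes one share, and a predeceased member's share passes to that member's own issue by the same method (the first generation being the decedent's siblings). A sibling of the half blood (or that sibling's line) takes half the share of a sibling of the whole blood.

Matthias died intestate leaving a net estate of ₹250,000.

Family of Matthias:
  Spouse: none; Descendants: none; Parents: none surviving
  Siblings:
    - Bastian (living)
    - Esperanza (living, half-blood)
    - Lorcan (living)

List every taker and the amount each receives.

Bastian: ₹100,000; Esperanza: ₹50,000; Lorcan: ₹100,000

The entire ₹250,000 passes to the siblings and their issue.
Counting each half-blood sibling's line as half a unit, there are 5/2 units in ₹250,000, so one unit is ₹100,000. Whole-blood lines (Bastian and Lorcan) take ₹100,000 each; half-blood lines (Esperanza) take ₹50,000 each.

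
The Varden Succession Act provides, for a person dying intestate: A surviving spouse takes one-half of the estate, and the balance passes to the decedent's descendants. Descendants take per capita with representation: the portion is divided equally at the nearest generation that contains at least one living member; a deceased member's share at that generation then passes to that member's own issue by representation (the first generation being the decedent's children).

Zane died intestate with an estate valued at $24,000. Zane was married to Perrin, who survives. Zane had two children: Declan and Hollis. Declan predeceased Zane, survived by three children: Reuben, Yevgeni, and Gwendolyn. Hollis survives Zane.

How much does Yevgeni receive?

Yevgeni receives $2,000.

Perrin takes one-half of $24,000 = $12,000. The remaining $12,000 passes to the descendants.
The descendants' portion ($12,000) is divided into 2 shares of $6,000: Hollis takes $6,000; Declan's $6,000 share passes to Declan's issue.
Declan's share ($6,000) is divided into 3 shares of $2,000: Reuben, Yevgeni, and Gwendolyn each take $2,000.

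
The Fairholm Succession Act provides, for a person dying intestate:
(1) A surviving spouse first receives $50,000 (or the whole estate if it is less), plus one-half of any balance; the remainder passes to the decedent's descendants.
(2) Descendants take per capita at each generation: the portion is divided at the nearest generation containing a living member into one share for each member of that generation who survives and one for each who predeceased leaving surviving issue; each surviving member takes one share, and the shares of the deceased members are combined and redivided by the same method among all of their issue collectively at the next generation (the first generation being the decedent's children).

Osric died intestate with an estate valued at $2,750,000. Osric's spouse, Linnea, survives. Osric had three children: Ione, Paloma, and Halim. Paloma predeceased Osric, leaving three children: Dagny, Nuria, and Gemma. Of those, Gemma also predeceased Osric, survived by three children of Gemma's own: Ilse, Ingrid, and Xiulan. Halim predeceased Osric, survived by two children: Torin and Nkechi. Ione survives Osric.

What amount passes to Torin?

Torin receives $180,000.

Linnea first takes $50,000, leaving a balance of $2,700,000. Linnea then takes one-half of the balance ($1,350,000), for a total of $1,400,000. The remaining $1,350,000 passes to the descendants.
The descendants' portion ($1,350,000) is divided at the children's generation into 3 shares of $450,000. Ione takes $450,000. The 2 shares of the deceased (Paloma and Halim) are combined into a pool of $900,000.
That pool ($900,000) is divided at the grandchildren's generation into 5 shares of $180,000. Dagny, Nuria, Torin, and Nkechi each take $180,000. The remaining share for the deceased Gemma ($180,000) is carried to the next generation.
That pool ($180,000) is divided at the great-grandchildren's generation equally among Ilse, Ingrid, and Xiulan: $60,000 each.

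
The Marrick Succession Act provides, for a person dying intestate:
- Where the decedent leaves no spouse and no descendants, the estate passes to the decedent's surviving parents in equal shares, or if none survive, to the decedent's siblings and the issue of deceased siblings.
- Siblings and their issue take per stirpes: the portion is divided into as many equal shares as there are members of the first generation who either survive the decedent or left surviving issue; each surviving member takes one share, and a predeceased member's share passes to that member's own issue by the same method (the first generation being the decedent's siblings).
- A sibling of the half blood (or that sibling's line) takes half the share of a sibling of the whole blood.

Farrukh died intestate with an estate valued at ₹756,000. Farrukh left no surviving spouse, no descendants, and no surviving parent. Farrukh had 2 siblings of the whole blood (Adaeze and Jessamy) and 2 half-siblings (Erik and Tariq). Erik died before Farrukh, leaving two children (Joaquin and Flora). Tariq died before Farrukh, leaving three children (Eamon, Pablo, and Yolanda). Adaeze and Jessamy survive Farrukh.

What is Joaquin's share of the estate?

The entire ₹756,000 passes to the siblings and their issue.
Counting each half-blood sibling's line as half a unit, there are 3 units in ₹756,000, so one unit is ₹252,000. Whole-blood lines (Adaeze and Jessamy) take ₹252,000 each; half-blood lines (Erik and Tariq) take ₹126,000 each.
Erik's share (₹126,000) is divided into 2 shares of ₹63,000: Joaquin and Flora each take ₹63,000.
Tariq's share (₹126,000) is divided into 3 shares of ₹42,000: Eamon, Pablo, and Yolanda each take ₹42,000.

Joaquin receives ₹63,000.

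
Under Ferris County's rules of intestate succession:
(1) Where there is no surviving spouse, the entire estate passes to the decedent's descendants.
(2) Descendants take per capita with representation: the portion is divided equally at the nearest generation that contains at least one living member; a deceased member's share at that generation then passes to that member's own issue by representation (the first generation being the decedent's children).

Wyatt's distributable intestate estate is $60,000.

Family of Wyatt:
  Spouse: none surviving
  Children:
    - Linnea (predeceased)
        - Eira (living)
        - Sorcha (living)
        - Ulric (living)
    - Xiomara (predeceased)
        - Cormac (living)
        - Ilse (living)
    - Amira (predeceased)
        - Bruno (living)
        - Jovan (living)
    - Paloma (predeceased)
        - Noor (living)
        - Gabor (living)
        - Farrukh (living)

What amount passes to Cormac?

Cormac receives $6,000.

The entire $60,000 passes to the descendants.
No child survives, so the initial division is made at the grandchildren's generation.
That amount ($60,000) is divided into 10 shares of $6,000: Eira, Sorcha, Ulric, Cormac, Ilse, Bruno, Jovan, Noor, Gabor, and Farrukh each take $6,000.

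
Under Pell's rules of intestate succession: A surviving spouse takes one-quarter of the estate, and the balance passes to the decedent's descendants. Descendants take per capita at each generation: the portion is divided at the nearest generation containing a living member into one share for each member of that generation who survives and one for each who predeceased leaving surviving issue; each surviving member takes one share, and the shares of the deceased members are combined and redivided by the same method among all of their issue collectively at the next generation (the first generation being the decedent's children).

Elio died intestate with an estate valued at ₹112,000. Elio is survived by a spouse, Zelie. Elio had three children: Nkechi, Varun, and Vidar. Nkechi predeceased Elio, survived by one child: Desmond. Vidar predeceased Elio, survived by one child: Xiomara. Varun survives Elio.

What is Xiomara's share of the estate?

Xiomara receives ₹28,000.

Zelie takes one-quarter of ₹112,000 = ₹28,000. The remaining ₹84,000 passes to the descendants.
The descendants' portion (₹84,000) is divided at the children's generation into 3 shares of ₹28,000. Varun takes ₹28,000. The 2 shares of the deceased (Nkechi and Vidar) are combined into a pool of ₹56,000.
That pool (₹56,000) is divided at the grandchildren's generation equally among Desmond and Xiomara: ₹28,000 each.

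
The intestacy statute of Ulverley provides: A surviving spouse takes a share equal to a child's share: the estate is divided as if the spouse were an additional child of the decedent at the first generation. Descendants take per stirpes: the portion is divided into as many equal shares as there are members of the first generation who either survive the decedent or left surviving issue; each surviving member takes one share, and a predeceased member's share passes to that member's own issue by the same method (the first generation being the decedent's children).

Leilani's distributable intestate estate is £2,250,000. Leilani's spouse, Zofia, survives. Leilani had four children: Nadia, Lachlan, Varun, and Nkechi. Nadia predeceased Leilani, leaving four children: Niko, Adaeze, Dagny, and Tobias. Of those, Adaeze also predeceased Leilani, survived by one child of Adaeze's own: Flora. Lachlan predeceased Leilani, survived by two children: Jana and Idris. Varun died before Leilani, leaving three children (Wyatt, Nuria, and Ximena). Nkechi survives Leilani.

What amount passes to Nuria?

The spouse counts as an additional share at the children's level, so there are 5 primary shares of £450,000. Zofia takes one such share (£450,000).
The children's combined portion (£1,800,000) is divided into 4 shares of £450,000: Nkechi takes £450,000; Nadia's £450,000 share passes to Nadia's issue; Lachlan's £450,000 share passes to Lachlan's issue; Varun's £450,000 share passes to Varun's issue.
Nadia's share (£450,000) is divided into 4 shares of £112,500: Niko, Dagny, and Tobias each take £112,500; Adaeze's £112,500 share passes to Adaeze's issue.
Adaeze's share (£112,500) passes entirely to Flora.
Lachlan's share (£450,000) is divided into 2 shares of £225,000: Jana and Idris each take £225,000.
Varun's share (£450,000) is divided into 3 shares of £150,000: Wyatt, Nuria, and Ximena each take £150,000.

Nuria receives £150,000.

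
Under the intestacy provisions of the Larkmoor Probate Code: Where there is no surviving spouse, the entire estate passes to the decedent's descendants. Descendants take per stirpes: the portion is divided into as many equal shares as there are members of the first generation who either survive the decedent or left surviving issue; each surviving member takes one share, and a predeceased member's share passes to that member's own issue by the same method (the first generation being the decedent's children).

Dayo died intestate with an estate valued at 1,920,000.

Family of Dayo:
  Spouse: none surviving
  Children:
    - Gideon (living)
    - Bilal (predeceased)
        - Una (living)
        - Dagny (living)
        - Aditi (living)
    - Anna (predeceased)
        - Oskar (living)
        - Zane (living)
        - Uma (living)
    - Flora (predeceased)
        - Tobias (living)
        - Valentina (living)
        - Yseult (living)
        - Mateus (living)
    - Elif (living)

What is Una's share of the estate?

The entire 1,920,000 passes to the descendants.
That amount (1,920,000) is divided into 5 shares of 384,000: Gideon and Elif each take 384,000; Bilal's 384,000 share passes to Bilal's issue; Anna's 384,000 share passes to Anna's issue; Flora's 384,000 share passes to Flora's issue.
Bilal's share (384,000) is divided into 3 shares of 128,000: Una, Dagny, and Aditi each take 128,000.
Anna's share (384,000) is divided into 3 shares of 128,000: Oskar, Zane, and Uma each take 128,000.
Flora's share (384,000) is divided into 4 shares of 96,000: Tobias, Valentina, Yseult, and Mateus each take 96,000.

Una receives 128,000.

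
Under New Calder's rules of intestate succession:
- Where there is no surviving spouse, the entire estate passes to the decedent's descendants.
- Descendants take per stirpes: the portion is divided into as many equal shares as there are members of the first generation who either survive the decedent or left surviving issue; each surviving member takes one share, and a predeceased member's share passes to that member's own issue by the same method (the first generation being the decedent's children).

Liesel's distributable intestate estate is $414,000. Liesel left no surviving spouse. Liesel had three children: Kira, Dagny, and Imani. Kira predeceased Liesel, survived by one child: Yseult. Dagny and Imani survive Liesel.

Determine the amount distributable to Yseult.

Yseult receives $138,000.

The entire $414,000 passes to the descendants.
That amount ($414,000) is divided into 3 shares of $138,000: Dagny and Imani each take $138,000; Kira's $138,000 share passes to Kira's issue.
Kira's share ($138,000) passes entirely to Yseult.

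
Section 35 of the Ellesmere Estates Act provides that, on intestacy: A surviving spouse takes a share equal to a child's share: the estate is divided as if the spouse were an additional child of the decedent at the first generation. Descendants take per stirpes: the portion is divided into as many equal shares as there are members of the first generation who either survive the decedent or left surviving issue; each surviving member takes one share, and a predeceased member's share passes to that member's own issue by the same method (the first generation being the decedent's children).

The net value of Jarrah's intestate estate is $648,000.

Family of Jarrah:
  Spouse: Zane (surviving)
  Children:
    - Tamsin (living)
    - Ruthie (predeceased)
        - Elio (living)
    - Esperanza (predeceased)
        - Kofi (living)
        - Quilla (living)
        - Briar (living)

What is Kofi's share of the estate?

Kofi receives $54,000.

The spouse counts as an additional share at the children's level, so there are 4 primary shares of $162,000. Zane takes one such share ($162,000).
The children's combined portion ($486,000) is divided into 3 shares of $162,000: Tamsin takes $162,000; Ruthie's $162,000 share passes to Ruthie's issue; Esperanza's $162,000 share passes to Esperanza's issue.
Ruthie's share ($162,000) passes entirely to Elio.
Esperanza's share ($162,000) is divided into 3 shares of $54,000: Kofi, Quilla, and Briar each take $54,000.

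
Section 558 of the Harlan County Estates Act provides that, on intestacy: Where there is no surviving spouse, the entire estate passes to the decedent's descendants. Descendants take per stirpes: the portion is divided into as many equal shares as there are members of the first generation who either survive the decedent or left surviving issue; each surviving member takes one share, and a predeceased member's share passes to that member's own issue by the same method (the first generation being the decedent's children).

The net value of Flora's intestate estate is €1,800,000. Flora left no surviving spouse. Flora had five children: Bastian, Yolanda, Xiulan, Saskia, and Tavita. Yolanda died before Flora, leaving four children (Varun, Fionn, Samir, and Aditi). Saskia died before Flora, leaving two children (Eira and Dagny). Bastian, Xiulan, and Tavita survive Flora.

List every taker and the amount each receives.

Bastian: €360,000; Varun: €90,000; Fionn: €90,000; Samir: €90,000; Aditi: €90,000; Xiulan: €360,000; Eira: €180,000; Dagny: €180,000; Tavita: €360,000

The entire €1,800,000 passes to the descendants.
That amount (€1,800,000) is divided into 5 shares of €360,000: Bastian, Xiulan, and Tavita each take €360,000; Yolanda's €360,000 share passes to Yolanda's issue; Saskia's €360,000 share passes to Saskia's issue.
Yolanda's share (€360,000) is divided into 4 shares of €90,000: Varun, Fionn, Samir, and Aditi each take €90,000.
Saskia's share (€360,000) is divided into 2 shares of €180,000: Eira and Dagny each take €180,000.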